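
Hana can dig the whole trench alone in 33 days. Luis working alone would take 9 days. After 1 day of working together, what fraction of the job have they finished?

14/99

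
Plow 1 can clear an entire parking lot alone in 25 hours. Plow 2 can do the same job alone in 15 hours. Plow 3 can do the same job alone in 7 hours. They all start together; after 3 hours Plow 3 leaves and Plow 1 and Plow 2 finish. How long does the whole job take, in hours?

In the first 3 hours the combined rate is 131/525, so 131/175 of the job is done, leaving 44/175.
After Plow 3 leaves the rate is 8/75 per hour; the remaining 44/175 takes 33/14 hours.
Total = 3 + 33/14 = 75/14 hours.

75/14 hours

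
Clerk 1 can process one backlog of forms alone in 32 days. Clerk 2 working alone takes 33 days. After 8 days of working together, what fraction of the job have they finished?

Combined rate: 1/32 + 1/33 = (33 + 32)/1056 = 65/1056 per day.
In 8 days they complete 8·65/1056 = 65/132 of the job.

65/132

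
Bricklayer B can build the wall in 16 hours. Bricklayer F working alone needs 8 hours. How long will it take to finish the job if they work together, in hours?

Combined rate: 1/16 + 1/8 = (1 + 2)/16 = 3/16 per hour.
Time = 1 ÷ (3/16) = 16/3 hours.

16/3 hours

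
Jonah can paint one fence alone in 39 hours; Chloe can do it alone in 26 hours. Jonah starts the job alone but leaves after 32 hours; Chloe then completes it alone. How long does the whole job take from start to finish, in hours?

In 32 hours Jonah does 32/39 of the job, leaving 7/39.
Chloe works at 1/26 per hour, so finishing takes 7/39 ÷ 1/26 = 14/3 hours.
Total time = 32 + 14/3 = 110/3 hours.

110/3 hours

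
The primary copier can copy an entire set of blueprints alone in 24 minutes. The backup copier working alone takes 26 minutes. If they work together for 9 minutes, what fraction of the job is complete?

Combined rate: 1/24 + 1/26 = (13 + 12)/312 = 25/312 per minute.
In 9 minutes they complete 9·25/312 = 75/104 of the job.

75/104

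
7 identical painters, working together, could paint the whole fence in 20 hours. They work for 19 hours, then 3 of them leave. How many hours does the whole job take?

83/4 hours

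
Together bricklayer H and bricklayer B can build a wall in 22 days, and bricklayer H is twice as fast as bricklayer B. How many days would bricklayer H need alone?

33 days

Let bricklayer B's rate be r; then bricklayer H's rate is 2r, so together (2 + 1)r = 3r = 1/22.
Thus r = 1/66 per day.
Bricklayer B alone: 66 days; bricklayer H alone: 33 days.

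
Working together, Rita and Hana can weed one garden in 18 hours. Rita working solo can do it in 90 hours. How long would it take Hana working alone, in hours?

45/2 hours

Combined rate is 1/18 per hour.
Known contribution: 1/90 per hour.
So Hana's rate is 1/18 − 1/90 = 2/45, meaning 45/2 hours alone.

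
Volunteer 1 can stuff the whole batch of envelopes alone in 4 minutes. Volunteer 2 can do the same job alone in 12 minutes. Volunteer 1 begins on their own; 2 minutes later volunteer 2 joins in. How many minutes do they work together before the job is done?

In the first 2 minutes volunteer 1 alone does 2/4 = 1/2 of the job, leaving 1/2.
Once everyone is working, combined rate: 1/4 + 1/12 = (3 + 1)/12 = 4/12 = 1/3 per minute.
Remaining 1/2 at 1/3 per minute takes 3/2 minutes.

3/2 minutes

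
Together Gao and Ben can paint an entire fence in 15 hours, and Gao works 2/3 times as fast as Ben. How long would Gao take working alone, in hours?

75/2 hours

Let Ben's rate be r; then Gao's rate is (2/3)r, so together (2/3 + 1)r = (5/3)r = 1/15.
Thus r = 1/25 per hour.
Ben alone: 25 hours; Gao alone: 75/2 hours.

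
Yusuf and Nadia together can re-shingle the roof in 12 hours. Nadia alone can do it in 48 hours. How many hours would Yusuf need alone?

16 hours

Combined rate is 1/12 per hour.
Known contribution: 1/48 per hour.
So Yusuf's rate is 1/12 − 1/48 = 1/16, meaning 16 hours alone.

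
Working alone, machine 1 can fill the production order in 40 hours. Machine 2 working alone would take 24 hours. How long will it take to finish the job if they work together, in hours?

15 hours

Combined rate: 1/40 + 1/24 = (3 + 5)/120 = 8/120 = 1/15 per hour.
Time = 1 ÷ (1/15) = 15 hours.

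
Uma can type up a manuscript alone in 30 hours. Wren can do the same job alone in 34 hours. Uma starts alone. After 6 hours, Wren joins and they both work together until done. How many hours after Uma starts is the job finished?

In the first 6 hours Uma alone does 6/30 = 1/5 of the job, leaving 4/5.
Once everyone is working, combined rate: 1/30 + 1/34 = (17 + 15)/510 = 32/510 = 16/255 per hour.
Remaining 4/5 at 16/255 per hour takes 51/4 hours.
Total from the start = 6 + 51/4 = 75/4 hours.

75/4 hours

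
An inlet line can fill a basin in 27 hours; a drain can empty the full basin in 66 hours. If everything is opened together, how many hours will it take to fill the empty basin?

594/13 hours

Net rate = 1/27 − 1/66 = (22 − 9)/594 = 13/594 per hour.
Filling time = 1 ÷ (13/594) = 594/13 hours.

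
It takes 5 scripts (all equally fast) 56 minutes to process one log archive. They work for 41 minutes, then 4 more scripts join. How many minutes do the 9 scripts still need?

25/3 minutes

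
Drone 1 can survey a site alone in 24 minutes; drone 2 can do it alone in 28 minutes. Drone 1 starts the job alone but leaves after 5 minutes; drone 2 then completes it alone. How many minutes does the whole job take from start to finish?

163/6 minutes

In 5 minutes drone 1 does 5/24 of the job, leaving 19/24.
Drone 2 works at 1/28 per minute, so finishing takes 19/24 ÷ 1/28 = 133/6 minutes.
Total time = 5 + 133/6 = 163/6 minutes.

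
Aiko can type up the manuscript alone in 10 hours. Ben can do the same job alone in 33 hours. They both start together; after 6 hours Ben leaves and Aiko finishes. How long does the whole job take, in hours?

90/11 hours

In the first 6 hours the combined rate is 43/330, so 43/55 of the job is done, leaving 12/55.
After Ben leaves the rate is 1/10 per hour; the remaining 12/55 takes 24/11 hours.
Total = 6 + 24/11 = 90/11 hours.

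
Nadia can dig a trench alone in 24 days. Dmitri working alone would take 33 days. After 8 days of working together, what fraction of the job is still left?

14/33

Combined rate: 1/24 + 1/33 = (11 + 8)/264 = 19/264 per day.
In 8 days they complete 8·19/264 = 19/33 of the job.
So 14/33 remains.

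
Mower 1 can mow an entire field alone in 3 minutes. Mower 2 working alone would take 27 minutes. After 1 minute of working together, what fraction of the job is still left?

Combined rate: 1/3 + 1/27 = (9 + 1)/27 = 10/27 per minute.
In 1 minute they complete 1·10/27 = 10/27 of the job.
So 17/27 remains.

17/27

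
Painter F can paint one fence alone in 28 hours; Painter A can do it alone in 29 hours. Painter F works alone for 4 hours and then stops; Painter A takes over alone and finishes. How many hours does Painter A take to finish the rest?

In 4 hours Painter F does 4/28 = 1/7 of the job, leaving 6/7.
Painter A works at 1/29 per hour, so finishing takes 6/7 ÷ 1/29 = 174/7 hours.

174/7 hours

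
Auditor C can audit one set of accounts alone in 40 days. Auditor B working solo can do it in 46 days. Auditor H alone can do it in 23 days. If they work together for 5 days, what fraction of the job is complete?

83/184

Combined rate: 1/40 + 1/46 + 1/23 = (23 + 20 + 40)/920 = 83/920 per day.
In 5 days they complete 5·83/920 = 83/184 of the job.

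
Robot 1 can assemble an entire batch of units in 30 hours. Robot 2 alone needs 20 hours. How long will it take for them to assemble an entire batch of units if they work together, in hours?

With two workers the combined time is the product over the sum: 30·20/(30+20) = 600/50 = 12 hours.

12 hours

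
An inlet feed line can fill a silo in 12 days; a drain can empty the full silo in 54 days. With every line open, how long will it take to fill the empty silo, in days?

108/7 days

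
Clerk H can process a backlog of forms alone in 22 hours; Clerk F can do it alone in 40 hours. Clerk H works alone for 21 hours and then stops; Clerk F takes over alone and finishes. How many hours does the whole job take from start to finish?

251/11 hours

In 21 hours Clerk H does 21/22 of the job, leaving 1/22.
Clerk F works at 1/40 per hour, so finishing takes 1/22 ÷ 1/40 = 20/11 hours.
Total time = 21 + 20/11 = 251/11 hours.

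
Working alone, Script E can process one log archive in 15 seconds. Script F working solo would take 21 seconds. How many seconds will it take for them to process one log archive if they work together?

With two workers the combined time is the product over the sum: 15·21/(15+21) = 315/36 = 35/4 seconds.

35/4 seconds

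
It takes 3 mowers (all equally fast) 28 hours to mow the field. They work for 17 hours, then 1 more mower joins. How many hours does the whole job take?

101/4 hours

One mower does 1/84 of the job per hour.
After 17 hours with 3 mowers, 17/28 is done (11/28 left).
With 4 mowers the rate is 4/84 = 1/21, so the rest takes 11/28 ÷ 1/21 = 33/4 hours.
Total = 17 + 33/4 = 101/4 hours.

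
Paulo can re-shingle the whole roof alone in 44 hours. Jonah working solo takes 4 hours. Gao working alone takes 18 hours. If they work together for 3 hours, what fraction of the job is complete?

65/66

Combined rate: 1/44 + 1/4 + 1/18 = (9 + 99 + 22)/396 = 130/396 = 65/198 per hour.
In 3 hours they complete 3·65/198 = 65/66 of the job.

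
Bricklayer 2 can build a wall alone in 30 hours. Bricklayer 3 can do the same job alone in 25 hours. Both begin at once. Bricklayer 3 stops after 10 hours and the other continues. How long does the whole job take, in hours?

In the first 10 hours the combined rate is 11/150, so 11/15 of the job is done, leaving 4/15.
After Bricklayer 3 leaves the rate is 1/30 per hour; the remaining 4/15 takes 8 hours.
Total = 10 + 8 = 18 hours.

18 hours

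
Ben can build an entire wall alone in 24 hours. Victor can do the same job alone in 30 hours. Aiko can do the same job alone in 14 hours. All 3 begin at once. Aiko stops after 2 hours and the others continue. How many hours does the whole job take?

80/7 hours

In the first 2 hours the combined rate is 41/280, so 41/140 of the job is done, leaving 99/140.
After Aiko leaves the rate is 3/40 per hour; the remaining 99/140 takes 66/7 hours.
Total = 2 + 66/7 = 80/7 hours.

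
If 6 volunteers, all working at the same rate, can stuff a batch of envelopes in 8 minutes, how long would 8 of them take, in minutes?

6 minutes

Total work is 6·8 = 48 volunteer-minutes.
With 8 volunteers: 48/8 = 6 minutes.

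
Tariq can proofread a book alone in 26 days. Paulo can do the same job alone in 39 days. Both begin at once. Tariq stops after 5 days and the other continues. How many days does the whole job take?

63/2 days

In the first 5 days the combined rate is 5/78, so 25/78 of the job is done, leaving 53/78.
After Tariq leaves the rate is 1/39 per day; the remaining 53/78 takes 53/2 days.
Total = 5 + 53/2 = 63/2 days.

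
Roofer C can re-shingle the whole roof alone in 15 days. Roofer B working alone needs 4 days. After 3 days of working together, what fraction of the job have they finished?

Combined rate: 1/15 + 1/4 = (4 + 15)/60 = 19/60 per day.
In 3 days they complete 3·19/60 = 19/20 of the job.

19/20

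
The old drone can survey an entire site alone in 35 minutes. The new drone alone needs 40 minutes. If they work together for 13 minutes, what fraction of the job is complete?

39/56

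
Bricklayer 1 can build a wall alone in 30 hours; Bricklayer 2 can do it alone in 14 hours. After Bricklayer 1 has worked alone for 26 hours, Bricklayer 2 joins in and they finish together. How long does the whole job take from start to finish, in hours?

300/11 hours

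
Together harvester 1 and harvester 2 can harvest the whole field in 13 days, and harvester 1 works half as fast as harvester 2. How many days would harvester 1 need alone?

Let harvester 2's rate be r; then harvester 1's rate is (1/2)r, so together (1/2 + 1)r = (3/2)r = 1/13.
Thus r = 2/39 per day.
Harvester 2 alone: 39/2 days; harvester 1 alone: 39 days.

39 days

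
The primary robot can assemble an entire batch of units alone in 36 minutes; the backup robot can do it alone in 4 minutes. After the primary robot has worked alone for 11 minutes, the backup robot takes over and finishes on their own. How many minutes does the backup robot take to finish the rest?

25/9 minutes

In 11 minutes the primary robot does 11/36 of the job, leaving 25/36.
The backup robot works at 1/4 per minute, so finishing takes 25/36 ÷ 1/4 = 25/9 minutes.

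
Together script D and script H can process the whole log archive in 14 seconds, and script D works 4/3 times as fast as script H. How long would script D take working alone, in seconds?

Let script H's rate be r; then script D's rate is (4/3)r, so together (4/3 + 1)r = (7/3)r = 1/14.
Thus r = 3/98 per second.
Script H alone: 98/3 seconds; script D alone: 49/2 seconds.

49/2 seconds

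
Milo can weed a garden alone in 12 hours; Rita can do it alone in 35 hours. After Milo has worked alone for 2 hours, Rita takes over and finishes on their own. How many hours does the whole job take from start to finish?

187/6 hours

In 2 hours Milo does 2/12 = 1/6 of the job, leaving 5/6.
Rita works at 1/35 per hour, so finishing takes 5/6 ÷ 1/35 = 175/6 hours.
Total time = 2 + 175/6 = 187/6 hours.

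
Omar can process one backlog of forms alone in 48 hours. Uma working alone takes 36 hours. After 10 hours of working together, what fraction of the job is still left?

Combined rate: 1/48 + 1/36 = (3 + 4)/144 = 7/144 per hour.
In 10 hours they complete 10·7/144 = 35/72 of the job.
So 37/72 remains.

37/72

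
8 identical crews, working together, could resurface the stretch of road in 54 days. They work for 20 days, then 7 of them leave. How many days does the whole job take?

292 days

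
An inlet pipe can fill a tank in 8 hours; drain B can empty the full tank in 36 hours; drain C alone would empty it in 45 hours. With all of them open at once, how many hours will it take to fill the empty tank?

Net rate = 1/8 − 1/36 − 1/45 = (45 − 10 − 8)/360 = 27/360 = 3/40 per hour.
Filling time = 1 ÷ (3/40) = 40/3 hours.

40/3 hours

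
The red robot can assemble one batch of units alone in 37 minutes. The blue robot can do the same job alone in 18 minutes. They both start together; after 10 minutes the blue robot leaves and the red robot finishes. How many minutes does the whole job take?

In the first 10 minutes the combined rate is 55/666, so 275/333 of the job is done, leaving 58/333.
After the blue robot leaves the rate is 1/37 per minute; the remaining 58/333 takes 58/9 minutes.
Total = 10 + 58/9 = 148/9 minutes.

148/9 minutes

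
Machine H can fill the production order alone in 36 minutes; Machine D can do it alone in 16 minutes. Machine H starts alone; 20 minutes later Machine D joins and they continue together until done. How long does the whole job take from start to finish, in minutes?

In 20 minutes Machine H does 20/36 = 5/9 of the job, leaving 4/9.
Machine H and Machine D together work at 13/144 per minute, so finishing takes 4/9 ÷ 13/144 = 64/13 minutes.
Total time = 20 + 64/13 = 324/13 minutes.

324/13 minutes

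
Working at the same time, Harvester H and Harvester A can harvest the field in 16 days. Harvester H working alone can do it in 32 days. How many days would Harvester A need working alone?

32 days

Combined rate is 1/16 per day.
Known contribution: 1/32 per day.
So Harvester A's rate is 1/16 − 1/32 = 1/32, meaning 32 days alone.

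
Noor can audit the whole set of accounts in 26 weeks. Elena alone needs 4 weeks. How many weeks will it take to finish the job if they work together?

52/15 weeks

Combined rate: 1/26 + 1/4 = (2 + 13)/52 = 15/52 per week.
Time = 1 ÷ (15/52) = 52/15 weeks.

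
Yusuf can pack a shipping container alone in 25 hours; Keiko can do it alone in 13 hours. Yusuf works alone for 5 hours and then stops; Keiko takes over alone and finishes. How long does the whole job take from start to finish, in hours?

In 5 hours Yusuf does 5/25 = 1/5 of the job, leaving 4/5.
Keiko works at 1/13 per hour, so finishing takes 4/5 ÷ 1/13 = 52/5 hours.
Total time = 5 + 52/5 = 77/5 hours.

77/5 hours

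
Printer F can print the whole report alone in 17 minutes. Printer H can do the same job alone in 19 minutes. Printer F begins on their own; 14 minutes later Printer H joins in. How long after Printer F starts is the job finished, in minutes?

In the first 14 minutes Printer F alone does 14/17 of the job, leaving 3/17.
Once everyone is working, combined rate: 1/17 + 1/19 = (19 + 17)/323 = 36/323 per minute.
Remaining 3/17 at 36/323 per minute takes 19/12 minutes.
Total from the start = 14 + 19/12 = 187/12 minutes.

187/12 minutes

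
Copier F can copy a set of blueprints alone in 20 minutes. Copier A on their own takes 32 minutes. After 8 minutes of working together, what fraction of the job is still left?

Combined rate: 1/20 + 1/32 = (8 + 5)/160 = 13/160 per minute.
In 8 minutes they complete 8·13/160 = 13/20 of the job.
So 7/20 remains.

7/20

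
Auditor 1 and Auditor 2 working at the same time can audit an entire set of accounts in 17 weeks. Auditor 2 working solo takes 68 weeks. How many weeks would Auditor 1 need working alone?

Combined rate is 1/17 per week.
Known contribution: 1/68 per week.
So Auditor 1's rate is 1/17 − 1/68 = 3/68, meaning 68/3 weeks alone.

68/3 weeks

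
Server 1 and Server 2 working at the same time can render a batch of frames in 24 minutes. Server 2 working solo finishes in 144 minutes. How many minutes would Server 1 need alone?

144/5 minutes

Combined rate is 1/24 per minute.
Known contribution: 1/144 per minute.
So Server 1's rate is 1/24 − 1/144 = 5/144, meaning 144/5 minutes alone.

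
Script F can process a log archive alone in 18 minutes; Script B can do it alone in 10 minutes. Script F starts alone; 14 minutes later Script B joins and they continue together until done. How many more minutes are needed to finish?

In 14 minutes Script F does 14/18 = 7/9 of the job, leaving 2/9.
Script F and Script B together work at 7/45 per minute, so finishing takes 2/9 ÷ 7/45 = 10/7 minutes.

10/7 minutes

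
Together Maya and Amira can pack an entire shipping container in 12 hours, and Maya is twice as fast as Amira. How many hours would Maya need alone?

18 hours

Let Amira's rate be r; then Maya's rate is 2r, so together (2 + 1)r = 3r = 1/12.
Thus r = 1/36 per hour.
Amira alone: 36 hours; Maya alone: 18 hours.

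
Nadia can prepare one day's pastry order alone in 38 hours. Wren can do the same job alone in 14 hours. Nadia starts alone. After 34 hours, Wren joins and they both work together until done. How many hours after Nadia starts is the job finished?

In the first 34 hours Nadia alone does 34/38 = 17/19 of the job, leaving 2/19.
Once everyone is working, combined rate: 1/38 + 1/14 = (7 + 19)/266 = 26/266 = 13/133 per hour.
Remaining 2/19 at 13/133 per hour takes 14/13 hours.
Total from the start = 34 + 14/13 = 456/13 hours.

456/13 hours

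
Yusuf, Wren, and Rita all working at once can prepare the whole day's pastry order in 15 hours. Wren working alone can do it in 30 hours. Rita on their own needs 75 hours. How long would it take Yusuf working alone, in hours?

50 hours

Combined rate is 1/15 per hour.
Known contribution: 1/30 + 1/75 = (5 + 2)/150 = 7/150 per hour.
So Yusuf's rate is 1/15 − 7/150 = 1/50, meaning 50 hours alone.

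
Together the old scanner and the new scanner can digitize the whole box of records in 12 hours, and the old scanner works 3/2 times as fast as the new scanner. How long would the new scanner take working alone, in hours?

30 hours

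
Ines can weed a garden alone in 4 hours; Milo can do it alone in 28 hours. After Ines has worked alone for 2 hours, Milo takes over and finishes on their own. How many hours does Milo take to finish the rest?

14 hours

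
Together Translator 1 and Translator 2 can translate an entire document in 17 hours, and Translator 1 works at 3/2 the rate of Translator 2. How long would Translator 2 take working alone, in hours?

Let Translator 2's rate be r; then Translator 1's rate is (3/2)r, so together (3/2 + 1)r = (5/2)r = 1/17.
Thus r = 2/85 per hour.
Translator 2 alone: 85/2 hours; Translator 1 alone: 85/3 hours.

85/2 hours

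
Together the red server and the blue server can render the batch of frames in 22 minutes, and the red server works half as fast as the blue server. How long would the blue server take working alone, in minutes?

Let the blue server's rate be r; then the red server's rate is (1/2)r, so together (1/2 + 1)r = (3/2)r = 1/22.
Thus r = 1/33 per minute.
The blue server alone: 33 minutes; the red server alone: 66 minutes.

33 minutes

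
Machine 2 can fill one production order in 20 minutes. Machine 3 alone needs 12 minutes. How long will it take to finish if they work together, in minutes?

15/2 minutes

Combined rate: 1/20 + 1/12 = (3 + 5)/60 = 8/60 = 2/15 per minute.
Time = 1 ÷ (2/15) = 15/2 minutes.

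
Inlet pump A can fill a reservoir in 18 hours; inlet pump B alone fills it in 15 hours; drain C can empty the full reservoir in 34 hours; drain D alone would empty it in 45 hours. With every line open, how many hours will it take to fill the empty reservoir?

85/6 hours

Net rate = 1/18 + 1/15 − 1/34 − 1/45 = (85 + 102 − 45 − 34)/1530 = 108/1530 = 6/85 per hour.
Filling time = 1 ÷ (6/85) = 85/6 hours.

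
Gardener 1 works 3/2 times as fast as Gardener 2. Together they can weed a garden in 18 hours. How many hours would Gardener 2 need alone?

Let Gardener 2's rate be r; then Gardener 1's rate is (3/2)r, so together (3/2 + 1)r = (5/2)r = 1/18.
Thus r = 1/45 per hour.
Gardener 2 alone: 45 hours; Gardener 1 alone: 30 hours.

45 hours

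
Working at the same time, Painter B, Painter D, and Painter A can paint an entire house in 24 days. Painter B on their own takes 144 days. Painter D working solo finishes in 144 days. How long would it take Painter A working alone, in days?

36 days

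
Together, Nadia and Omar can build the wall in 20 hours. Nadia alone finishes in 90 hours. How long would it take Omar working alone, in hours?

180/7 hours

Combined rate is 1/20 per hour.
Known contribution: 1/90 per hour.
So Omar's rate is 1/20 − 1/90 = 7/180, meaning 180/7 hours alone.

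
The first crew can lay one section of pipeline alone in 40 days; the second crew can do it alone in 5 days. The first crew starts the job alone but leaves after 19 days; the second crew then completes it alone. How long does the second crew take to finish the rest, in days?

21/8 days

In 19 days the first crew does 19/40 of the job, leaving 21/40.
The second crew works at 1/5 per day, so finishing takes 21/40 ÷ 1/5 = 21/8 days.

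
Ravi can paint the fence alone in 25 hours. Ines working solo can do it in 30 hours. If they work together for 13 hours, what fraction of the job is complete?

143/150

Combined rate: 1/25 + 1/30 = (6 + 5)/150 = 11/150 per hour.
In 13 hours they complete 13·11/150 = 143/150 of the job.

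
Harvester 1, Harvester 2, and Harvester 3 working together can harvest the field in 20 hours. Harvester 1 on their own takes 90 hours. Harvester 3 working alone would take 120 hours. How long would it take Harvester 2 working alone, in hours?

360/11 hours

Combined rate is 1/20 per hour.
Known contribution: 1/90 + 1/120 = (4 + 3)/360 = 7/360 per hour.
So Harvester 2's rate is 1/20 − 7/360 = 11/360, meaning 360/11 hours alone.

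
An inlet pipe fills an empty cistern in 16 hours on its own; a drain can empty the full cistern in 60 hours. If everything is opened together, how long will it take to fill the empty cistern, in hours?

Net rate = 1/16 − 1/60 = (15 − 4)/240 = 11/240 per hour.
Filling time = 1 ÷ (11/240) = 240/11 hours.

240/11 hours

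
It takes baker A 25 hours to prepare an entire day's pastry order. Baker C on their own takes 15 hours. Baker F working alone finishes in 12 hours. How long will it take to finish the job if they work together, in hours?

100/19 hours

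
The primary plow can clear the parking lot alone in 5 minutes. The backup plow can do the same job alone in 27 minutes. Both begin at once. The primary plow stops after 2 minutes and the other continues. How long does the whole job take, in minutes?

81/5 minutes

In the first 2 minutes the combined rate is 32/135, so 64/135 of the job is done, leaving 71/135.
After the primary plow leaves the rate is 1/27 per minute; the remaining 71/135 takes 71/5 minutes.
Total = 2 + 71/5 = 81/5 minutes.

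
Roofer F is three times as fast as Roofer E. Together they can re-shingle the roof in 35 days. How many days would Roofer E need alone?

Let Roofer E's rate be r; then Roofer F's rate is 3r, so together (3 + 1)r = 4r = 1/35.
Thus r = 1/140 per day.
Roofer E alone: 140 days; Roofer F alone: 140/3 days.

140 days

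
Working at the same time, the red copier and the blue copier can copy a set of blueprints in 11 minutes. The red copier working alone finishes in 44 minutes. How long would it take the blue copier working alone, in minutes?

44/3 minutes

Combined rate is 1/11 per minute.
Known contribution: 1/44 per minute.
So the blue copier's rate is 1/11 − 1/44 = 3/44, meaning 44/3 minutes alone.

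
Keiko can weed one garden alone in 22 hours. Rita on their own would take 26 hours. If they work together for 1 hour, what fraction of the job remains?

Combined rate: 1/22 + 1/26 = (13 + 11)/286 = 24/286 = 12/143 per hour.
In 1 hour they complete 1·12/143 = 12/143 of the job.
So 131/143 remains.

131/143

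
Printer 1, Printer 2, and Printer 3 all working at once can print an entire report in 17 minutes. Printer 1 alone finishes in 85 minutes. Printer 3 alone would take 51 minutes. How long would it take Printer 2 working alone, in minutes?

255/7 minutes

Combined rate is 1/17 per minute.
Known contribution: 1/85 + 1/51 = (3 + 5)/255 = 8/255 per minute.
So Printer 2's rate is 1/17 − 8/255 = 7/255, meaning 255/7 minutes alone.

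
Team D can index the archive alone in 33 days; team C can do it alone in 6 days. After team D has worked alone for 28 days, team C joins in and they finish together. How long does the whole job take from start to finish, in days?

374/13 days

In 28 days team D does 28/33 of the job, leaving 5/33.
Team D and team C together work at 13/66 per day, so finishing takes 5/33 ÷ 13/66 = 10/13 days.
Total time = 28 + 10/13 = 374/13 days.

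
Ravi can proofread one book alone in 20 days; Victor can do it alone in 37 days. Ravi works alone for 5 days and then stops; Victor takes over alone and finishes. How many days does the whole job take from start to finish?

In 5 days Ravi does 5/20 = 1/4 of the job, leaving 3/4.
Victor works at 1/37 per day, so finishing takes 3/4 ÷ 1/37 = 111/4 days.
Total time = 5 + 111/4 = 131/4 days.

131/4 days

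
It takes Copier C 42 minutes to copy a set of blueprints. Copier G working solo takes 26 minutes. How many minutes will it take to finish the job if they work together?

With two workers the combined time is the product over the sum: 42·26/(42+26) = 1092/68 = 273/17 minutes.

273/17 minutes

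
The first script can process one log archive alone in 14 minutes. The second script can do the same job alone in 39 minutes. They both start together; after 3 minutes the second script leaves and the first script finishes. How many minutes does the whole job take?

168/13 minutes

In the first 3 minutes the combined rate is 53/546, so 53/182 of the job is done, leaving 129/182.
After the second script leaves the rate is 1/14 per minute; the remaining 129/182 takes 129/13 minutes.
Total = 3 + 129/13 = 168/13 minutes.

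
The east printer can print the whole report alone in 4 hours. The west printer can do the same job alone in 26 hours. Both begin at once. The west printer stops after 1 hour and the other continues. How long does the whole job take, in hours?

In the first 1 hour the combined rate is 15/52, so 15/52 of the job is done, leaving 37/52.
After the west printer leaves the rate is 1/4 per hour; the remaining 37/52 takes 37/13 hours.
Total = 1 + 37/13 = 50/13 hours.

50/13 hours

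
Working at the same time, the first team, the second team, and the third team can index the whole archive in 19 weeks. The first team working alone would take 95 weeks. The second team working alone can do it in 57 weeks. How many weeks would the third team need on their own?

Combined rate is 1/19 per week.
Known contribution: 1/95 + 1/57 = (3 + 5)/285 = 8/285 per week.
So the third team's rate is 1/19 − 8/285 = 7/285, meaning 285/7 weeks alone.

285/7 weeks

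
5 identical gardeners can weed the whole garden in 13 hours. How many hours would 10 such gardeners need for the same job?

Total work is 5·13 = 65 gardener-hours.
With 10 gardeners: 65/10 = 13/2 hours.

13/2 hours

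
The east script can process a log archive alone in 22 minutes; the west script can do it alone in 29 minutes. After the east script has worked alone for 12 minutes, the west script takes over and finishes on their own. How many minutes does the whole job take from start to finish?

In 12 minutes the east script does 12/22 = 6/11 of the job, leaving 5/11.
The west script works at 1/29 per minute, so finishing takes 5/11 ÷ 1/29 = 145/11 minutes.
Total time = 12 + 145/11 = 277/11 minutes.

277/11 minutes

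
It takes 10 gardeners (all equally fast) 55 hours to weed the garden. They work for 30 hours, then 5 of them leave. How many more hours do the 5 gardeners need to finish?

50 hours

One gardener does 1/550 of the job per hour.
After 30 hours with 10 gardeners, 6/11 is done (5/11 left).
With 5 gardeners the rate is 5/550 = 1/110, so the rest takes 5/11 ÷ 1/110 = 50 hours.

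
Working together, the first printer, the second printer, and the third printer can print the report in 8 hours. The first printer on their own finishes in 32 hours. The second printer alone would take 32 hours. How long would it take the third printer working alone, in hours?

16 hours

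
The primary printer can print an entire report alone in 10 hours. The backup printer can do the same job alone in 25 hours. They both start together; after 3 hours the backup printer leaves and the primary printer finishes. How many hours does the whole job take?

In the first 3 hours the combined rate is 7/50, so 21/50 of the job is done, leaving 29/50.
After the backup printer leaves the rate is 1/10 per hour; the remaining 29/50 takes 29/5 hours.
Total = 3 + 29/5 = 44/5 hours.

44/5 hours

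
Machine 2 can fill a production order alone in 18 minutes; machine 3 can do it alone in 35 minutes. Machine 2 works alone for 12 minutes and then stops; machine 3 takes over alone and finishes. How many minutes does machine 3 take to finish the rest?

35/3 minutes

In 12 minutes machine 2 does 12/18 = 2/3 of the job, leaving 1/3.
Machine 3 works at 1/35 per minute, so finishing takes 1/3 ÷ 1/35 = 35/3 minutes.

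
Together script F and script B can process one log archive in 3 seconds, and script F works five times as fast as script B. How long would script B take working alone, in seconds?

18 seconds

Let script B's rate be r; then script F's rate is 5r, so together (5 + 1)r = 6r = 1/3.
Thus r = 1/18 per second.
Script B alone: 18 seconds; script F alone: 18/5 seconds.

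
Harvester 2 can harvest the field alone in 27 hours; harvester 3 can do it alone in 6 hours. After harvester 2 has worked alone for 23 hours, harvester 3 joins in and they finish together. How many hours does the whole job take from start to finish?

261/11 hours

In 23 hours harvester 2 does 23/27 of the job, leaving 4/27.
Harvester 2 and harvester 3 together work at 11/54 per hour, so finishing takes 4/27 ÷ 11/54 = 8/11 hours.
Total time = 23 + 8/11 = 261/11 hours.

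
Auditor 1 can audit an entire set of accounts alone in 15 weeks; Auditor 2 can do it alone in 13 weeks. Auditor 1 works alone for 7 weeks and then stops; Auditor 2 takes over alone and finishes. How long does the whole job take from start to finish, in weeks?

In 7 weeks Auditor 1 does 7/15 of the job, leaving 8/15.
Auditor 2 works at 1/13 per week, so finishing takes 8/15 ÷ 1/13 = 104/15 weeks.
Total time = 7 + 104/15 = 209/15 weeks.

209/15 weeks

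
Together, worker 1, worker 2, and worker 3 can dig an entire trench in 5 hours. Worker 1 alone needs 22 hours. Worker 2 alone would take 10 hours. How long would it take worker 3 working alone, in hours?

Combined rate is 1/5 per hour.
Known contribution: 1/22 + 1/10 = (5 + 11)/110 = 16/110 = 8/55 per hour.
So worker 3's rate is 1/5 − 8/55 = 3/55, meaning 55/3 hours alone.

55/3 hours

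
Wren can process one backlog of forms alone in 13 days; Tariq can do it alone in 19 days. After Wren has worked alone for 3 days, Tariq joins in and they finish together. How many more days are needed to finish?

95/16 days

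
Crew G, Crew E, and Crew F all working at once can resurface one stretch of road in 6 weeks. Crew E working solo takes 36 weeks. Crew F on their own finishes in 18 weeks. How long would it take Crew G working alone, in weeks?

12 weeks

Combined rate is 1/6 per week.
Known contribution: 1/36 + 1/18 = (1 + 2)/36 = 3/36 = 1/12 per week.
So Crew G's rate is 1/6 − 1/12 = 1/12, meaning 12 weeks alone.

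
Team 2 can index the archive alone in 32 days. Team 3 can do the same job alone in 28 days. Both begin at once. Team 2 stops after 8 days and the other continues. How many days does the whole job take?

In the first 8 days the combined rate is 15/224, so 15/28 of the job is done, leaving 13/28.
After team 2 leaves the rate is 1/28 per day; the remaining 13/28 takes 13 days.
Total = 8 + 13 = 21 days.

21 days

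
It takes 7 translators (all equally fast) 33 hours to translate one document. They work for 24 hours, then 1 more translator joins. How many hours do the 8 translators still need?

63/8 hours

One translator does 1/231 of the job per hour.
After 24 hours with 7 translators, 8/11 is done (3/11 left).
With 8 translators the rate is 8/231, so the rest takes 3/11 ÷ 8/231 = 63/8 hours.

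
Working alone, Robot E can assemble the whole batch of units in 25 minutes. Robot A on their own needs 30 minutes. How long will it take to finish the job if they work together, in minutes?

150/11 minutes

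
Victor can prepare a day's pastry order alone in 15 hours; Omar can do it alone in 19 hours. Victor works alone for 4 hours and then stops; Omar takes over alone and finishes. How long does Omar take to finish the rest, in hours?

209/15 hours

In 4 hours Victor does 4/15 of the job, leaving 11/15.
Omar works at 1/19 per hour, so finishing takes 11/15 ÷ 1/19 = 209/15 hours.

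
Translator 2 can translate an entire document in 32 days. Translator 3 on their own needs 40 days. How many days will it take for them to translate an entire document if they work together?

160/9 days

With two workers the combined time is the product over the sum: 32·40/(32+40) = 1280/72 = 160/9 days.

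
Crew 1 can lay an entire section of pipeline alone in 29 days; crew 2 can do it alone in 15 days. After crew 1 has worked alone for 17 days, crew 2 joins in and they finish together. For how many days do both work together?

In 17 days crew 1 does 17/29 of the job, leaving 12/29.
Crew 1 and crew 2 together work at 44/435 per day, so finishing takes 12/29 ÷ 44/435 = 45/11 days.

45/11 days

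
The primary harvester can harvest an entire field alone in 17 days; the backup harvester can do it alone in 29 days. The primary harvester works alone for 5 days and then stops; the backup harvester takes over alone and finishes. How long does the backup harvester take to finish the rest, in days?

In 5 days the primary harvester does 5/17 of the job, leaving 12/17.
The backup harvester works at 1/29 per day, so finishing takes 12/17 ÷ 1/29 = 348/17 days.

348/17 days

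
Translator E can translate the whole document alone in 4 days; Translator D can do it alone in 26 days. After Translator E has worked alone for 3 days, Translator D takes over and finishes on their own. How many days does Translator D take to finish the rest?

In 3 days Translator E does 3/4 of the job, leaving 1/4.
Translator D works at 1/26 per day, so finishing takes 1/4 ÷ 1/26 = 13/2 days.

13/2 days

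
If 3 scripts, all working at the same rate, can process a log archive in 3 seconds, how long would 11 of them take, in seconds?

9/11 seconds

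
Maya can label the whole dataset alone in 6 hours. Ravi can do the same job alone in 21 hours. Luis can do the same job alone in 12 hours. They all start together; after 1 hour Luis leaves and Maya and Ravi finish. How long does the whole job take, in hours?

77/18 hours

In the first 1 hour the combined rate is 25/84, so 25/84 of the job is done, leaving 59/84.
After Luis leaves the rate is 3/14 per hour; the remaining 59/84 takes 59/18 hours.
Total = 1 + 59/18 = 77/18 hours.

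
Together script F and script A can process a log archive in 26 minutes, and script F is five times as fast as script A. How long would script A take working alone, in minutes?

156 minutes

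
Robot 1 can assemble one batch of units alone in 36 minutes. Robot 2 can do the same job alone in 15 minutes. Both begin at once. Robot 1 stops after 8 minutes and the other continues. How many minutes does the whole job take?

In the first 8 minutes the combined rate is 17/180, so 34/45 of the job is done, leaving 11/45.
After Robot 1 leaves the rate is 1/15 per minute; the remaining 11/45 takes 11/3 minutes.
Total = 8 + 11/3 = 35/3 minutes.

35/3 minutes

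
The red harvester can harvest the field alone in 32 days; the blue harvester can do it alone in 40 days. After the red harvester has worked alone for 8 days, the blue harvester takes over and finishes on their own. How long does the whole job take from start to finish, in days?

38 days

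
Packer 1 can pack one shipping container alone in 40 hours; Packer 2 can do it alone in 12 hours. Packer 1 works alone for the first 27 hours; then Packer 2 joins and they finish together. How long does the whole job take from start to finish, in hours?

In 27 hours Packer 1 does 27/40 of the job, leaving 13/40.
Packer 1 and Packer 2 together work at 13/120 per hour, so finishing takes 13/40 ÷ 13/120 = 3 hours.
Total time = 27 + 3 = 30 hours.

30 hours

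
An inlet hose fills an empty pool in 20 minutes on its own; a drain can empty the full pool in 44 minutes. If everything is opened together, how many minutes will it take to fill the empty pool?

110/3 minutes

Net rate = 1/20 − 1/44 = (11 − 5)/220 = 6/220 = 3/110 per minute.
Filling time = 1 ÷ (3/110) = 110/3 minutes.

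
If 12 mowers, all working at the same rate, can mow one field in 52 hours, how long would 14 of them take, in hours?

Total work is 12·52 = 624 mower-hours.
With 14 mowers: 624/14 = 312/7 hours.

312/7 hours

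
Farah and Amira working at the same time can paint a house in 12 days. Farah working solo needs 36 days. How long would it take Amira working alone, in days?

18 days

Combined rate is 1/12 per day.
Known contribution: 1/36 per day.
So Amira's rate is 1/12 − 1/36 = 1/18, meaning 18 days alone.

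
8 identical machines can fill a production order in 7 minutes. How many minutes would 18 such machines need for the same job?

28/9 minutes

Total work is 8·7 = 56 machine-minutes.
With 18 machines: 56/18 = 28/9 minutes.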